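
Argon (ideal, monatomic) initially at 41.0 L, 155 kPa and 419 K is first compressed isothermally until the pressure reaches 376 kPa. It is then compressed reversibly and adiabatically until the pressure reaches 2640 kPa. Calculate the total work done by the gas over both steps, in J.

n = P₁V₁/(RT₁) = 155×41.0/(8.314×419) = 1.82 mol.
Step 1 — Isothermal: T stays 419 K; PV = const ⇒ V₂ = 16.9 L, P₂ = 376 kPa.
ΔU = 0 (ideal gas, T constant).
W = nRT ln(V₂/V₁) = 1.82×8.314×419×ln(0.412) = -5630 J.
Q = ΔU + W = -5630 J.
State after step 1: P = 376 kPa, V = 16.9 L, T = 419 K.
Step 2 — Adiabatic: T₂/T₁ = (P₂/P₁)^((γ−1)/γ) ⇒ T₂ = 419×(7.02)^0.400 = 914 K; V₂ = 5.25 L.
ΔU = nCvΔT = 1.82×12.5×(914−419) = 11300 J.
Q = 0 for an adiabatic process, so W = −ΔU = -11300 J.
Net over both steps: W = -16900 J, Q = -5630 J, ΔU = 11300 J.

-16900 J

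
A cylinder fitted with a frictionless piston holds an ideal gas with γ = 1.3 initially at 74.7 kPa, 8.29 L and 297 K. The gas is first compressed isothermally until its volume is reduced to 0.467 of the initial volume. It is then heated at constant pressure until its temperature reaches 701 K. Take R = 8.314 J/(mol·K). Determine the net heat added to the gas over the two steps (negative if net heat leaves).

n = P₁V₁/(RT₁) = 74.7×8.29/(8.314×297) = 0.251 mol.
Step 1 — Isothermal: T stays 297 K; PV = const ⇒ V₂ = 3.87 L, P₂ = 160 kPa.
ΔU = 0 (ideal gas, T constant).
W = nRT ln(V₂/V₁) = 0.251×8.314×297×ln(0.467) = -472 J.
Q = ΔU + W = -472 J.
State after step 1: P = 160 kPa, V = 3.87 L, T = 297 K.
Step 2 — Isobaric: P stays 160 kPa; V/T = const ⇒ T₂ = 701 K, V₂ = 9.14 L.
W = PΔV = 160×(9.14−3.87) kPa·L = 842 J.
ΔU = nCvΔT = 0.251×27.7×(701−297) = 2810 J.
Q = ΔU + W = nCpΔT = 3650 J.
Net over both steps: W = 371 J, Q = 3180 J, ΔU = 2810 J.

3180 J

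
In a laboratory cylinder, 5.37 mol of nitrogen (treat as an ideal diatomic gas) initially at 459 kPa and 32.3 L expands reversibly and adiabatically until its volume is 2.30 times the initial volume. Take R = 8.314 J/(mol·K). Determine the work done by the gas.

10500 J

T₁ = P₁V₁/(nR) = 459×32.3/(5.37×8.314) = 332 K.
Adiabatic: TV^(γ−1) = const ⇒ T₂ = 332×(0.435)^0.400 = 238 K; PV^γ = const ⇒ P₂ = 143 kPa.
ΔU = nCvΔT = 5.37×20.8×(238−332) = -10500 J.
Q = 0 for an adiabatic process, so W = −ΔU = 10500 J.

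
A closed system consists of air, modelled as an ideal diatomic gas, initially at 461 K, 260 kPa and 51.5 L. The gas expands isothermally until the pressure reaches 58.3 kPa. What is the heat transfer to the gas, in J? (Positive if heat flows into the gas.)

20000 J

n = P₁V₁/(RT₁) = 260×51.5/(8.314×461) = 3.49 mol.
Isothermal: T stays 461 K; PV = const ⇒ V₂ = 230 L, P₂ = 58.3 kPa.
ΔU = 0 (ideal gas, T constant).
W = nRT ln(V₂/V₁) = 3.49×8.314×461×ln(4.46) = 20000 J.
Q = ΔU + W = 20000 J.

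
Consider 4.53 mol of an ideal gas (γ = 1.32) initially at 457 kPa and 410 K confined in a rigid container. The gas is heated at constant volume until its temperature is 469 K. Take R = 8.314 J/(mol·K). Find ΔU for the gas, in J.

6940 J

V₁ = nRT₁/P₁ = 4.53×8.314×410/457 = 33.8 L.
Isochoric: V stays 33.8 L; P/T = const ⇒ T₂ = 469 K, P₂ = 523 kPa.
For an ideal gas ΔU = nCvΔT with Cv = R/(γ−1) = 26.0 J/(mol·K).
ΔU = 4.53×26.0×(469−410) = 6940 J.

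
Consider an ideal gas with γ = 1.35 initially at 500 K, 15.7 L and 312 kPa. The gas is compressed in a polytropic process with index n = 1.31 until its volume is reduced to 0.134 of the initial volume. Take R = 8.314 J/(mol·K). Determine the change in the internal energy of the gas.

12100 J

n = P₁V₁/(RT₁) = 312×15.7/(8.314×500) = 1.18 mol.
Polytropic n=1.31: T₂ = T₁(V₁/V₂)^(n−1) = 500×(7.46)^0.31 = 932 K; P₂ = P₁(V₁/V₂)^n = 4340 kPa.
For an ideal gas ΔU = nCvΔT with Cv = R/(γ−1) = 23.8 J/(mol·K).
ΔU = 1.18×23.8×(932−500) = 12100 J.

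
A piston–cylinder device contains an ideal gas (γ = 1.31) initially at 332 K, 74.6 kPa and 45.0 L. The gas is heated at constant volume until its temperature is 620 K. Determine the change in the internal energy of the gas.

9390 J

n = P₁V₁/(RT₁) = 74.6×45.0/(8.314×332) = 1.22 mol.
Isochoric: V stays 45.0 L; P/T = const ⇒ T₂ = 620 K, P₂ = 139 kPa.
For an ideal gas ΔU = nCvΔT with Cv = R/(γ−1) = 26.8 J/(mol·K).
ΔU = 1.22×26.8×(620−332) = 9390 J.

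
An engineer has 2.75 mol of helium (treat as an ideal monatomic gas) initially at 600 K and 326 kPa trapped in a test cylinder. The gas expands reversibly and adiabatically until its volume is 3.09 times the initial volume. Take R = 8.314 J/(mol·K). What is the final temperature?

V₁ = nRT₁/P₁ = 2.75×8.314×600/326 = 42.1 L.
Adiabatic: TV^(γ−1) = const ⇒ T₂ = 600×(0.324)^0.667 = 283 K; PV^γ = const ⇒ P₂ = 49.7 kPa.

283 K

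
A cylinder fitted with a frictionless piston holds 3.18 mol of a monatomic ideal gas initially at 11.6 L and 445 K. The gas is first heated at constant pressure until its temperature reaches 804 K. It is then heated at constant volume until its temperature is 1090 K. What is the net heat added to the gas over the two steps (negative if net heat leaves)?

35100 J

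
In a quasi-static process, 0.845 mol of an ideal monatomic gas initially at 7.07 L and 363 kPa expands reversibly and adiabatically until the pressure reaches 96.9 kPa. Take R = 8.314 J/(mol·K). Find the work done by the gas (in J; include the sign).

1580 J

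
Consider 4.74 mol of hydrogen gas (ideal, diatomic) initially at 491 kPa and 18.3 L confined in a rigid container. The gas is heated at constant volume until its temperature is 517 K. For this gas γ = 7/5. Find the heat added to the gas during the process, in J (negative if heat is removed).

T₁ = P₁V₁/(nR) = 491×18.3/(4.74×8.314) = 228 K.
Isochoric: V stays 18.3 L; P/T = const ⇒ T₂ = 517 K, P₂ = 1110 kPa.
W = 0 (no volume change).
ΔU = nCvΔT = 4.74×20.8×(517−228) = 28500 J.
Q = ΔU = 28500 J.

28500 J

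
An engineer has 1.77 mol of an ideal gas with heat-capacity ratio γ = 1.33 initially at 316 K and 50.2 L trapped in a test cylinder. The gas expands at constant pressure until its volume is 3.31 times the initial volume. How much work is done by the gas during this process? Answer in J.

10700 J

P₁ = nRT₁/V₁ = 1.77×8.314×316/50.2 = 92.6 kPa.
Isobaric: P stays 92.6 kPa; V/T = const ⇒ T₂ = 1050 K, V₂ = 166 L.
W = PΔV = 92.6×(166−50.2) kPa·L = 10700 J.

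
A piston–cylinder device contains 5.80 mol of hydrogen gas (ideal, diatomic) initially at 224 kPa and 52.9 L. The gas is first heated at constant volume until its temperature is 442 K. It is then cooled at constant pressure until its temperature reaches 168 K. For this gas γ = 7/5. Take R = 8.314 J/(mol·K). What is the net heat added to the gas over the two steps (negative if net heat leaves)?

-22600 J

T₁ = P₁V₁/(nR) = 224×52.9/(5.80×8.314) = 246 K.
Step 1 — Isochoric: V stays 52.9 L; P/T = const ⇒ T₂ = 442 K, P₂ = 403 kPa.
W = 0 (no volume change).
ΔU = nCvΔT = 5.80×20.8×(442−246) = 23700 J.
Q = ΔU = 23700 J.
State after step 1: P = 403 kPa, V = 52.9 L, T = 442 K.
Step 2 — Isobaric: P stays 403 kPa; V/T = const ⇒ T₂ = 168 K, V₂ = 20.1 L.
W = PΔV = 403×(20.1−52.9) kPa·L = -13200 J.
ΔU = nCvΔT = 5.80×20.8×(168−442) = -33000 J.
Q = ΔU + W = nCpΔT = -46200 J.
Net over both steps: W = -13200 J, Q = -22600 J, ΔU = -9370 J.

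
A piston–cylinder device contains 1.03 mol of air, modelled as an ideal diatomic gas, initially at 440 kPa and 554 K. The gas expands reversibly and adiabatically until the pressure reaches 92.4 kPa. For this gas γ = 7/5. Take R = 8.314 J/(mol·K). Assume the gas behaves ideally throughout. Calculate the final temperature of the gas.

355 K

V₁ = nRT₁/P₁ = 1.03×8.314×554/440 = 10.8 L.
Adiabatic: T₂/T₁ = (P₂/P₁)^((γ−1)/γ) ⇒ T₂ = 554×(0.210)^0.286 = 355 K; V₂ = 32.9 L.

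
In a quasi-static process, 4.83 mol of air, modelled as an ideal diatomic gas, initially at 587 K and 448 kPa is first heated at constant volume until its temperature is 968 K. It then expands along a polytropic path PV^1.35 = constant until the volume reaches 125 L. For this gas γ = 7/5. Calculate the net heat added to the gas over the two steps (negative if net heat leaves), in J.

V₁ = nRT₁/P₁ = 4.83×8.314×587/448 = 52.6 L.
Step 1 — Isochoric: V stays 52.6 L; P/T = const ⇒ T₂ = 968 K, P₂ = 739 kPa.
W = 0 (no volume change).
ΔU = nCvΔT = 4.83×20.8×(968−587) = 38200 J.
Q = ΔU = 38200 J.
State after step 1: P = 739 kPa, V = 52.6 L, T = 968 K.
Step 2 — Polytropic n=1.35: T₂ = T₁(V₁/V₂)^(n−1) = 968×(0.421)^0.35 = 715 K; P₂ = P₁(V₁/V₂)^n = 230 kPa.
W = (P₁V₁−P₂V₂)/(n−1) = (739×52.6−230×125)/0.35 = 29000 J.
ΔU = nCvΔT = 4.83×20.8×(715−968) = -25400 J.
Q = ΔU + W = 3630 J.
Net over both steps: W = 29000 J, Q = 41900 J, ΔU = 12900 J.

41900 J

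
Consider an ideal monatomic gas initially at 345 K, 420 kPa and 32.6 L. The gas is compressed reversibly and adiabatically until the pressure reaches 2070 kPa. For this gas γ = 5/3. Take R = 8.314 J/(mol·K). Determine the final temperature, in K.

653 K

Adiabatic: T₂/T₁ = (P₂/P₁)^((γ−1)/γ) ⇒ T₂ = 345×(4.93)^0.400 = 653 K; V₂ = 12.5 L.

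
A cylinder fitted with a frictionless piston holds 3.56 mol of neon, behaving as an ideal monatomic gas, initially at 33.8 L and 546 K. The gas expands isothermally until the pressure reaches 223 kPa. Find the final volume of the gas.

72.5 L

P₁ = nRT₁/V₁ = 3.56×8.314×546/33.8 = 478 kPa.
Isothermal: T stays 546 K; PV = const ⇒ V₂ = 72.5 L, P₂ = 223 kPa.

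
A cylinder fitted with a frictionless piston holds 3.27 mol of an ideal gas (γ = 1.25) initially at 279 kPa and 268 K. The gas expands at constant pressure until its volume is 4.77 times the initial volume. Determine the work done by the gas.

V₁ = nRT₁/P₁ = 3.27×8.314×268/279 = 26.1 L.
Isobaric: P stays 279 kPa; V/T = const ⇒ T₂ = 1280 K, V₂ = 125 L.
W = PΔV = 279×(125−26.1) kPa·L = 27500 J.

27500 J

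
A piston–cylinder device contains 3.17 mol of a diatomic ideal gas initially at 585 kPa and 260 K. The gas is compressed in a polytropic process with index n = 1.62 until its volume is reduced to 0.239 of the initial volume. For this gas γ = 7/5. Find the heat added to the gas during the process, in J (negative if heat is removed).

8690 J

V₁ = nRT₁/P₁ = 3.17×8.314×260/585 = 11.7 L.
Polytropic n=1.62: T₂ = T₁(V₁/V₂)^(n−1) = 260×(4.18)^0.62 = 631 K; P₂ = P₁(V₁/V₂)^n = 5940 kPa.
W = (P₁V₁−P₂V₂)/(n−1) = (585×11.7−5940×2.80)/0.62 = -15800 J.
ΔU = nCvΔT = 3.17×20.8×(631−260) = 24500 J.
Q = ΔU + W = 8690 J.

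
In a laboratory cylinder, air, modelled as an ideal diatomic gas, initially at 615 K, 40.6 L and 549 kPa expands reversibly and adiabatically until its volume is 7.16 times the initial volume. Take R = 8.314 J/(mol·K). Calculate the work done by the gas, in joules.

30400 J

n = P₁V₁/(RT₁) = 549×40.6/(8.314×615) = 4.36 mol.
Adiabatic: TV^(γ−1) = const ⇒ T₂ = 615×(0.140)^0.400 = 280 K; PV^γ = const ⇒ P₂ = 34.9 kPa.
ΔU = nCvΔT = 4.36×20.8×(280−615) = -30400 J.
Q = 0 for an adiabatic process, so W = −ΔU = 30400 J.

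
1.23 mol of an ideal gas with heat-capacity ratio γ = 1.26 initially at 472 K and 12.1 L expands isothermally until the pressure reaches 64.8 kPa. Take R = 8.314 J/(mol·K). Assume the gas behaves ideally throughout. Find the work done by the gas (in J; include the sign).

8770 J

P₁ = nRT₁/V₁ = 1.23×8.314×472/12.1 = 399 kPa.
Isothermal: T stays 472 K; PV = const ⇒ V₂ = 74.5 L, P₂ = 64.8 kPa.
W = nRT ln(V₂/V₁) = 1.23×8.314×472×ln(6.16) = 8770 J.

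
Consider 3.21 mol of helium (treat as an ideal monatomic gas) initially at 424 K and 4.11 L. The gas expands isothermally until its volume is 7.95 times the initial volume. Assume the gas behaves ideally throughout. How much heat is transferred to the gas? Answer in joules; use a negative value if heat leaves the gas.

23500 J

P₁ = nRT₁/V₁ = 3.21×8.314×424/4.11 = 2750 kPa.
Isothermal: T stays 424 K; PV = const ⇒ V₂ = 32.7 L, P₂ = 346 kPa.
ΔU = 0 (ideal gas, T constant).
W = nRT ln(V₂/V₁) = 3.21×8.314×424×ln(7.95) = 23500 J.
Q = ΔU + W = 23500 J.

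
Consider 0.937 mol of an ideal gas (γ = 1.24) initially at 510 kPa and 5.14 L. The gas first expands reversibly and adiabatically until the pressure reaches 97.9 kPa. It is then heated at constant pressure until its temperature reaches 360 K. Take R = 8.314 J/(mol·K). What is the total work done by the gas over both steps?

T₁ = P₁V₁/(nR) = 510×5.14/(0.937×8.314) = 336 K.
Step 1 — Adiabatic: T₂/T₁ = (P₂/P₁)^((γ−1)/γ) ⇒ T₂ = 336×(0.192)^0.194 = 244 K; V₂ = 19.5 L.
ΔU = nCvΔT = 0.937×34.6×(244−336) = -2990 J.
Q = 0 for an adiabatic process, so W = −ΔU = 2990 J.
State after step 1: P = 97.9 kPa, V = 19.5 L, T = 244 K.
Step 2 — Isobaric: P stays 97.9 kPa; V/T = const ⇒ T₂ = 360 K, V₂ = 28.6 L.
W = PΔV = 97.9×(28.6−19.5) kPa·L = 900 J.
ΔU = nCvΔT = 0.937×34.6×(360−244) = 3750 J.
Q = ΔU + W = nCpΔT = 4650 J.
Net over both steps: W = 3890 J, Q = 4650 J, ΔU = 763 J.

3890 J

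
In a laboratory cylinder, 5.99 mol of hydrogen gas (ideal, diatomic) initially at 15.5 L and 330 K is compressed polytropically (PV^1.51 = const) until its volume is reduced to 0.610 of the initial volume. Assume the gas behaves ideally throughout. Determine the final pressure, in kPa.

2240 kPa

P₁ = nRT₁/V₁ = 5.99×8.314×330/15.5 = 1060 kPa.
Polytropic n=1.51: T₂ = T₁(V₁/V₂)^(n−1) = 330×(1.64)^0.51 = 425 K; P₂ = P₁(V₁/V₂)^n = 2240 kPa.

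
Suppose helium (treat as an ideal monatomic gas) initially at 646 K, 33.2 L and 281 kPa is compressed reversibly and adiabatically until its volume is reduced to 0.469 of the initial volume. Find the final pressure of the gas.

Adiabatic: TV^(γ−1) = const ⇒ T₂ = 646×(2.13)^0.667 = 1070 K; PV^γ = const ⇒ P₂ = 993 kPa.

993 kPa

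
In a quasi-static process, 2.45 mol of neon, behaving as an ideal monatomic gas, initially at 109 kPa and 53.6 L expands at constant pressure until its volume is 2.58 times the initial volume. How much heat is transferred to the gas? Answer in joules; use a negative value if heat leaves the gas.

T₁ = P₁V₁/(nR) = 109×53.6/(2.45×8.314) = 287 K.
Isobaric: P stays 109 kPa; V/T = const ⇒ T₂ = 740 K, V₂ = 138 L.
W = PΔV = 109×(138−53.6) kPa·L = 9230 J.
ΔU = nCvΔT = 2.45×12.5×(740−287) = 13800 J.
Q = ΔU + W = nCpΔT = 23100 J.

23100 J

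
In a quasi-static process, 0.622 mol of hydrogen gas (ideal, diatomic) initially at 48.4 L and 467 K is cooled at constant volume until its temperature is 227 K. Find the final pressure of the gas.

24.3 kPa

P₁ = nRT₁/V₁ = 0.622×8.314×467/48.4 = 49.9 kPa.
Isochoric: V stays 48.4 L; P/T = const ⇒ T₂ = 227 K, P₂ = 24.3 kPa.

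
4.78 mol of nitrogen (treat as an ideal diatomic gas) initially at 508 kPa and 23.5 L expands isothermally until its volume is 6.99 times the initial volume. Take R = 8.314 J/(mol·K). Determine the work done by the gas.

T₁ = P₁V₁/(nR) = 508×23.5/(4.78×8.314) = 300 K.
Isothermal: T stays 300 K; PV = const ⇒ V₂ = 164 L, P₂ = 72.7 kPa.
W = nRT ln(V₂/V₁) = 4.78×8.314×300×ln(6.99) = 23200 J.

23200 J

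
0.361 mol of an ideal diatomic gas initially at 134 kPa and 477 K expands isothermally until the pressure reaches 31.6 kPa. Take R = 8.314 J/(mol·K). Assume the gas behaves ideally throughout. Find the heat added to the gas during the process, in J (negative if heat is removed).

2070 J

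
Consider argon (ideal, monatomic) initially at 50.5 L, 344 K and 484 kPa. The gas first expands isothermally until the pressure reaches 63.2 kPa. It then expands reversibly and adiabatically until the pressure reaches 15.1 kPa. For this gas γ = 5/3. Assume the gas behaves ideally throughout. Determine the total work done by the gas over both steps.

n = P₁V₁/(RT₁) = 484×50.5/(8.314×344) = 8.55 mol.
Step 1 — Isothermal: T stays 344 K; PV = const ⇒ V₂ = 387 L, P₂ = 63.2 kPa.
ΔU = 0 (ideal gas, T constant).
W = nRT ln(V₂/V₁) = 8.55×8.314×344×ln(7.66) = 49800 J.
Q = ΔU + W = 49800 J.
State after step 1: P = 63.2 kPa, V = 387 L, T = 344 K.
Step 2 — Adiabatic: T₂/T₁ = (P₂/P₁)^((γ−1)/γ) ⇒ T₂ = 344×(0.239)^0.400 = 194 K; V₂ = 913 L.
ΔU = nCvΔT = 8.55×12.5×(194−344) = -16000 J.
Q = 0 for an adiabatic process, so W = −ΔU = 16000 J.
Net over both steps: W = 65700 J, Q = 49800 J, ΔU = -16000 J.

65700 J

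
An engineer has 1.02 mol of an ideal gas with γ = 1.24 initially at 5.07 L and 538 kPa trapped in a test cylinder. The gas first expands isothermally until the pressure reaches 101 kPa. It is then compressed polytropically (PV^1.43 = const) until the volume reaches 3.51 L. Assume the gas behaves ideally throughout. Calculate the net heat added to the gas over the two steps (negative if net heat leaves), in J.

T₁ = P₁V₁/(nR) = 538×5.07/(1.02×8.314) = 322 K.
Step 1 — Isothermal: T stays 322 K; PV = const ⇒ V₂ = 27.0 L, P₂ = 101 kPa.
ΔU = 0 (ideal gas, T constant).
W = nRT ln(V₂/V₁) = 1.02×8.314×322×ln(5.33) = 4560 J.
Q = ΔU + W = 4560 J.
State after step 1: P = 101 kPa, V = 27.0 L, T = 322 K.
Step 2 — Polytropic n=1.43: T₂ = T₁(V₁/V₂)^(n−1) = 322×(7.69)^0.43 = 773 K; P₂ = P₁(V₁/V₂)^n = 1870 kPa.
W = (P₁V₁−P₂V₂)/(n−1) = (101×27.0−1870×3.51)/0.43 = -8910 J.
ΔU = nCvΔT = 1.02×34.6×(773−322) = 16000 J.
Q = ΔU + W = 7050 J.
Net over both steps: W = -4350 J, Q = 11600 J, ΔU = 16000 J.

11600 J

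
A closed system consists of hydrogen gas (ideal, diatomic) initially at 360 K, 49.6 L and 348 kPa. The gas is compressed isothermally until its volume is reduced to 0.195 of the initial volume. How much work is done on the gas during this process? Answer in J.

28200 J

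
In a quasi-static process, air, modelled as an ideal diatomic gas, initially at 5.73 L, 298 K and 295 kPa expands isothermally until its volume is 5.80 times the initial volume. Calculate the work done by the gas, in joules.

n = P₁V₁/(RT₁) = 295×5.73/(8.314×298) = 0.682 mol.
Isothermal: T stays 298 K; PV = const ⇒ V₂ = 33.2 L, P₂ = 50.9 kPa.
W = nRT ln(V₂/V₁) = 0.682×8.314×298×ln(5.80) = 2970 J.

2970 J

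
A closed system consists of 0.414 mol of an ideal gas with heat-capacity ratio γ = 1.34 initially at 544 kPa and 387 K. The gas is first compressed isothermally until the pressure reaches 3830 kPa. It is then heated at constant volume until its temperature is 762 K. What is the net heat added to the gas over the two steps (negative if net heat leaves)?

1200 J

V₁ = nRT₁/P₁ = 0.414×8.314×387/544 = 2.45 L.
Step 1 — Isothermal: T stays 387 K; PV = const ⇒ V₂ = 0.348 L, P₂ = 3830 kPa.
ΔU = 0 (ideal gas, T constant).
W = nRT ln(V₂/V₁) = 0.414×8.314×387×ln(0.142) = -2600 J.
Q = ΔU + W = -2600 J.
State after step 1: P = 3830 kPa, V = 0.348 L, T = 387 K.
Step 2 — Isochoric: V stays 0.348 L; P/T = const ⇒ T₂ = 762 K, P₂ = 7540 kPa.
W = 0 (no volume change).
ΔU = nCvΔT = 0.414×24.5×(762−387) = 3800 J.
Q = ΔU = 3800 J.
Net over both steps: W = -2600 J, Q = 1200 J, ΔU = 3800 J.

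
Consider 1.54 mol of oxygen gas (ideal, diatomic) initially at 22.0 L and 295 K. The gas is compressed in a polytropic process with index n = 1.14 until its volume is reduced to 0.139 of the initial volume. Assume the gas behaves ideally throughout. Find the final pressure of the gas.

1630 kPa

P₁ = nRT₁/V₁ = 1.54×8.314×295/22.0 = 172 kPa.
Polytropic n=1.14: T₂ = T₁(V₁/V₂)^(n−1) = 295×(7.19)^0.14 = 389 K; P₂ = P₁(V₁/V₂)^n = 1630 kPa.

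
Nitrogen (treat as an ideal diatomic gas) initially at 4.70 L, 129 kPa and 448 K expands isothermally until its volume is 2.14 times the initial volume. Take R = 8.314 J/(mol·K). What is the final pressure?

60.3 kPa

Isothermal: T stays 448 K; PV = const ⇒ V₂ = 10.1 L, P₂ = 60.3 kPa.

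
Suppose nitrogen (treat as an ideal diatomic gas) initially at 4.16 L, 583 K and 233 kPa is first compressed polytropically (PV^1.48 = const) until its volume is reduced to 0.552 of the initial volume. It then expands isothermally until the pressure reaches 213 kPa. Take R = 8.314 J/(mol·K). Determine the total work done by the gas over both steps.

583 J

n = P₁V₁/(RT₁) = 233×4.16/(8.314×583) = 0.200 mol.
Step 1 — Polytropic n=1.48: T₂ = T₁(V₁/V₂)^(n−1) = 583×(1.81)^0.48 = 775 K; P₂ = P₁(V₁/V₂)^n = 561 kPa.
W = (P₁V₁−P₂V₂)/(n−1) = (233×4.16−561×2.30)/0.48 = -666 J.
ΔU = nCvΔT = 0.200×20.8×(775−583) = 800 J.
Q = ΔU + W = 133 J.
State after step 1: P = 561 kPa, V = 2.30 L, T = 775 K.
Step 2 — Isothermal: T stays 775 K; PV = const ⇒ V₂ = 6.05 L, P₂ = 213 kPa.
ΔU = 0 (ideal gas, T constant).
W = nRT ln(V₂/V₁) = 0.200×8.314×775×ln(2.64) = 1250 J.
Q = ΔU + W = 1250 J.
Net over both steps: W = 583 J, Q = 1380 J, ΔU = 800 J.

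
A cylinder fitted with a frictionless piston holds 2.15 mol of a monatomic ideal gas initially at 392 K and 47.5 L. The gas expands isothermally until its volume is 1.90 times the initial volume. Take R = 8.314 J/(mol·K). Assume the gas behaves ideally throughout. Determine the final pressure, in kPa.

P₁ = nRT₁/V₁ = 2.15×8.314×392/47.5 = 148 kPa.
Isothermal: T stays 392 K; PV = const ⇒ V₂ = 90.2 L, P₂ = 77.6 kPa.

77.6 kPa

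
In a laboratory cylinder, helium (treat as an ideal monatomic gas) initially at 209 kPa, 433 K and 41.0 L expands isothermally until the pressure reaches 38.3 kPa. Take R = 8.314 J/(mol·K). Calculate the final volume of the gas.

224 L

Isothermal: T stays 433 K; PV = const ⇒ V₂ = 224 L, P₂ = 38.3 kPa.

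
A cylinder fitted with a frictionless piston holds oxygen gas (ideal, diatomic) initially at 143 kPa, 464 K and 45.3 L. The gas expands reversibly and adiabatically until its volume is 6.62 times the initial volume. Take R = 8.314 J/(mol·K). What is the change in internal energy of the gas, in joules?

n = P₁V₁/(RT₁) = 143×45.3/(8.314×464) = 1.68 mol.
Adiabatic: TV^(γ−1) = const ⇒ T₂ = 464×(0.151)^0.400 = 218 K; PV^γ = const ⇒ P₂ = 10.1 kPa.
For an ideal gas ΔU = nCvΔT with Cv = (5/2)R = 20.8 J/(mol·K).
ΔU = 1.68×20.8×(218−464) = -8590 J.

-8590 J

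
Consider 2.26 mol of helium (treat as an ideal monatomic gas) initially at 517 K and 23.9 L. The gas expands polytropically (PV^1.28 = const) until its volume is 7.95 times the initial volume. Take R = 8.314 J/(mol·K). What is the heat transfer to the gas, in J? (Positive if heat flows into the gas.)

8860 J

P₁ = nRT₁/V₁ = 2.26×8.314×517/23.9 = 406 kPa.
Polytropic n=1.28: T₂ = T₁(V₁/V₂)^(n−1) = 517×(0.126)^0.28 = 289 K; P₂ = P₁(V₁/V₂)^n = 28.6 kPa.
W = (P₁V₁−P₂V₂)/(n−1) = (406×23.9−28.6×190)/0.28 = 15300 J.
ΔU = nCvΔT = 2.26×12.5×(289−517) = -6420 J.
Q = ΔU + W = 8860 J.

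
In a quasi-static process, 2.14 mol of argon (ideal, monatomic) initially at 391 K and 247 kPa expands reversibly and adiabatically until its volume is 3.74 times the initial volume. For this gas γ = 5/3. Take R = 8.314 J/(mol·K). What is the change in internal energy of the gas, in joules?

-6100 J

V₁ = nRT₁/P₁ = 2.14×8.314×391/247 = 28.2 L.
Adiabatic: TV^(γ−1) = const ⇒ T₂ = 391×(0.267)^0.667 = 162 K; PV^γ = const ⇒ P₂ = 27.4 kPa.
For an ideal gas ΔU = nCvΔT with Cv = (3/2)R = 12.5 J/(mol·K).
ΔU = 2.14×12.5×(162−391) = -6100 J.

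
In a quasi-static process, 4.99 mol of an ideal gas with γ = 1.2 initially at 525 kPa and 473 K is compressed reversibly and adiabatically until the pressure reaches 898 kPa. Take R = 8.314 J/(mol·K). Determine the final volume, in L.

23.9 L

V₁ = nRT₁/P₁ = 4.99×8.314×473/525 = 37.4 L.
Adiabatic: T₂/T₁ = (P₂/P₁)^((γ−1)/γ) ⇒ T₂ = 473×(1.71)^0.167 = 517 K; V₂ = 23.9 L.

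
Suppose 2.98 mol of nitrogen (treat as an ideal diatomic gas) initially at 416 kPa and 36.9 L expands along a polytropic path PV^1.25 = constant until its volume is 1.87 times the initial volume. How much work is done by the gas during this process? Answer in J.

T₁ = P₁V₁/(nR) = 416×36.9/(2.98×8.314) = 620 K.
Polytropic n=1.25: T₂ = T₁(V₁/V₂)^(n−1) = 620×(0.535)^0.25 = 530 K; P₂ = P₁(V₁/V₂)^n = 190 kPa.
W = (P₁V₁−P₂V₂)/(n−1) = (416×36.9−190×69.0)/0.25 = 8890 J.

8890 J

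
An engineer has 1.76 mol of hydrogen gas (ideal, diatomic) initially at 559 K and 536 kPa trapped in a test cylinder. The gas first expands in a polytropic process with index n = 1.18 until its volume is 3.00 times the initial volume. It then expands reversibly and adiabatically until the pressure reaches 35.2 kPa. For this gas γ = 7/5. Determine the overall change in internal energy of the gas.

-9290 J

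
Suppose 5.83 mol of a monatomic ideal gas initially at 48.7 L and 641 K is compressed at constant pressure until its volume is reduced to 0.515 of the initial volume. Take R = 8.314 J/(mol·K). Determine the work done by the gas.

P₁ = nRT₁/V₁ = 5.83×8.314×641/48.7 = 638 kPa.
Isobaric: P stays 638 kPa; V/T = const ⇒ T₂ = 330 K, V₂ = 25.1 L.
W = PΔV = 638×(25.1−48.7) kPa·L = -15100 J.

-15100 J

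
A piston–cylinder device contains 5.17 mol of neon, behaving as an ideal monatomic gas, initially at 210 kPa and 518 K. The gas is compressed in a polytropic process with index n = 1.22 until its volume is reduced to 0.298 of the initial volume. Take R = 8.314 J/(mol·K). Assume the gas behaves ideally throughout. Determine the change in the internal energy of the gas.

V₁ = nRT₁/P₁ = 5.17×8.314×518/210 = 106 L.
Polytropic n=1.22: T₂ = T₁(V₁/V₂)^(n−1) = 518×(3.36)^0.22 = 676 K; P₂ = P₁(V₁/V₂)^n = 920 kPa.
For an ideal gas ΔU = nCvΔT with Cv = (3/2)R = 12.5 J/(mol·K).
ΔU = 5.17×12.5×(676−518) = 10200 J.

10200 J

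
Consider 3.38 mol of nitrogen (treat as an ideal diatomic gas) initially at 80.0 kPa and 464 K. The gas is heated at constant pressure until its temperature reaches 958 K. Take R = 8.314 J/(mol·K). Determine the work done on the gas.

V₁ = nRT₁/P₁ = 3.38×8.314×464/80.0 = 163 L.
Isobaric: P stays 80.0 kPa; V/T = const ⇒ T₂ = 958 K, V₂ = 337 L.
W = PΔV = 80.0×(337−163) kPa·L = 13900 J.
Work done on the gas = −W_by = -13900 J.

-13900 J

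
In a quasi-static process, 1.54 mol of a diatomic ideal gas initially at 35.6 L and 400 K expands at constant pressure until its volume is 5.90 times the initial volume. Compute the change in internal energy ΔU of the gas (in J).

62700 J

P₁ = nRT₁/V₁ = 1.54×8.314×400/35.6 = 144 kPa.
Isobaric: P stays 144 kPa; V/T = const ⇒ T₂ = 2360 K, V₂ = 210 L.
For an ideal gas ΔU = nCvΔT with Cv = (5/2)R = 20.8 J/(mol·K).
ΔU = 1.54×20.8×(2360−400) = 62700 J.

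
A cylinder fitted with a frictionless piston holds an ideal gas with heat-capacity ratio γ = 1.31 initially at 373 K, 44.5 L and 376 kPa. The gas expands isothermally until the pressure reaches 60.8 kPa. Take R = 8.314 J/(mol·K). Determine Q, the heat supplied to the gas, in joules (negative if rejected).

n = P₁V₁/(RT₁) = 376×44.5/(8.314×373) = 5.40 mol.
Isothermal: T stays 373 K; PV = const ⇒ V₂ = 275 L, P₂ = 60.8 kPa.
ΔU = 0 (ideal gas, T constant).
W = nRT ln(V₂/V₁) = 5.40×8.314×373×ln(6.18) = 30500 J.
Q = ΔU + W = 30500 J.

30500 J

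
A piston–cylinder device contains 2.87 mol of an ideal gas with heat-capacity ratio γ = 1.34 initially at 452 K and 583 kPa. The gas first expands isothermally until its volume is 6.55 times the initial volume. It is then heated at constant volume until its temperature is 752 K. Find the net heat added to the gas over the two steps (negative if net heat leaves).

V₁ = nRT₁/P₁ = 2.87×8.314×452/583 = 18.5 L.
Step 1 — Isothermal: T stays 452 K; PV = const ⇒ V₂ = 121 L, P₂ = 89.0 kPa.
ΔU = 0 (ideal gas, T constant).
W = nRT ln(V₂/V₁) = 2.87×8.314×452×ln(6.55) = 20300 J.
Q = ΔU + W = 20300 J.
State after step 1: P = 89.0 kPa, V = 121 L, T = 452 K.
Step 2 — Isochoric: V stays 121 L; P/T = const ⇒ T₂ = 752 K, P₂ = 148 kPa.
W = 0 (no volume change).
ΔU = nCvΔT = 2.87×24.5×(752−452) = 21100 J.
Q = ΔU = 21100 J.
Net over both steps: W = 20300 J, Q = 41300 J, ΔU = 21100 J.

41300 J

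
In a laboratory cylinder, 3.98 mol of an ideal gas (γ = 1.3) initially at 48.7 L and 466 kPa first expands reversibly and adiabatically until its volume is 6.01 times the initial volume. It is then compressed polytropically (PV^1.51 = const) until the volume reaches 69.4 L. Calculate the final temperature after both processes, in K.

T₁ = P₁V₁/(nR) = 466×48.7/(3.98×8.314) = 686 K.
Step 1 — Adiabatic: TV^(γ−1) = const ⇒ T₂ = 686×(0.166)^0.300 = 400 K; PV^γ = const ⇒ P₂ = 45.3 kPa.
ΔU = nCvΔT = 3.98×27.7×(400−686) = -31500 J.
Q = 0 for an adiabatic process, so W = −ΔU = 31500 J.
State after step 1: P = 45.3 kPa, V = 293 L, T = 400 K.
Step 2 — Polytropic n=1.51: T₂ = T₁(V₁/V₂)^(n−1) = 400×(4.22)^0.51 = 834 K; P₂ = P₁(V₁/V₂)^n = 398 kPa.
W = (P₁V₁−P₂V₂)/(n−1) = (45.3×293−398×69.4)/0.51 = -28100 J.
ΔU = nCvΔT = 3.98×27.7×(834−400) = 47900 J.
Q = ΔU + W = 19700 J.
Net over both steps: W = 3330 J, Q = 19700 J, ΔU = 16400 J.

834 K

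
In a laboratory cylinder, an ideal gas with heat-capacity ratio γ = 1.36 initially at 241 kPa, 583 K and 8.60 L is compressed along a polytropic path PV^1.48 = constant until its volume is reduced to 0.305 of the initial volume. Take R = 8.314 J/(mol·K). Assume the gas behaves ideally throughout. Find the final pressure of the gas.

Polytropic n=1.48: T₂ = T₁(V₁/V₂)^(n−1) = 583×(3.28)^0.48 = 1030 K; P₂ = P₁(V₁/V₂)^n = 1400 kPa.

1400 kPa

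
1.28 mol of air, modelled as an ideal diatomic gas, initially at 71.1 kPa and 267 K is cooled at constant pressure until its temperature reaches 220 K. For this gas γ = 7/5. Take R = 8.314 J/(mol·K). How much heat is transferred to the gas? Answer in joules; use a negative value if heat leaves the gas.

V₁ = nRT₁/P₁ = 1.28×8.314×267/71.1 = 40.0 L.
Isobaric: P stays 71.1 kPa; V/T = const ⇒ T₂ = 220 K, V₂ = 32.9 L.
W = PΔV = 71.1×(32.9−40.0) kPa·L = -500 J.
ΔU = nCvΔT = 1.28×20.8×(220−267) = -1250 J.
Q = ΔU + W = nCpΔT = -1750 J.

-1750 J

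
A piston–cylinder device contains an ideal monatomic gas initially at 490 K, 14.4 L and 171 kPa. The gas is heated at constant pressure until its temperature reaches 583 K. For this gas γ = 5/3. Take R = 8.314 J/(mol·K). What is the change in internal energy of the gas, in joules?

n = P₁V₁/(RT₁) = 171×14.4/(8.314×490) = 0.604 mol.
Isobaric: P stays 171 kPa; V/T = const ⇒ T₂ = 583 K, V₂ = 17.1 L.
For an ideal gas ΔU = nCvΔT with Cv = (3/2)R = 12.5 J/(mol·K).
ΔU = 0.604×12.5×(583−490) = 701 J.

701 J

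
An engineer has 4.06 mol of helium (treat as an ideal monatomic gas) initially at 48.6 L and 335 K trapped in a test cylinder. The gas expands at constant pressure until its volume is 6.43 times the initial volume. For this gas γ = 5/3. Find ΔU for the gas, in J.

92100 J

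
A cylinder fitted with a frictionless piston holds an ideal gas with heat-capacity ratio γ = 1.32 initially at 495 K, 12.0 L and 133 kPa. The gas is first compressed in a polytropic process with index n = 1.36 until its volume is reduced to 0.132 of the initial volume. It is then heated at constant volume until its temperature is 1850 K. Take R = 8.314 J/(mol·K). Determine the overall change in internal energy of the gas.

13700 J

n = P₁V₁/(RT₁) = 133×12.0/(8.314×495) = 0.388 mol.
Step 1 — Polytropic n=1.36: T₂ = T₁(V₁/V₂)^(n−1) = 495×(7.58)^0.36 = 1030 K; P₂ = P₁(V₁/V₂)^n = 2090 kPa.
W = (P₁V₁−P₂V₂)/(n−1) = (133×12.0−2090×1.58)/0.36 = -4760 J.
ΔU = nCvΔT = 0.388×26.0×(1030−495) = 5350 J.
Q = ΔU + W = 595 J.
State after step 1: P = 2090 kPa, V = 1.58 L, T = 1030 K.
Step 2 — Isochoric: V stays 1.58 L; P/T = const ⇒ T₂ = 1850 K, P₂ = 3770 kPa.
W = 0 (no volume change).
ΔU = nCvΔT = 0.388×26.0×(1850−1030) = 8300 J.
Q = ΔU = 8300 J.
Net over both steps: W = -4760 J, Q = 8900 J, ΔU = 13700 J.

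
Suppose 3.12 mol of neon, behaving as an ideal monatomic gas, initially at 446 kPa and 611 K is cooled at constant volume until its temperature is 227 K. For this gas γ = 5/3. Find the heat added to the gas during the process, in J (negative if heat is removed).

V₁ = nRT₁/P₁ = 3.12×8.314×611/446 = 35.5 L.
Isochoric: V stays 35.5 L; P/T = const ⇒ T₂ = 227 K, P₂ = 166 kPa.
W = 0 (no volume change).
ΔU = nCvΔT = 3.12×12.5×(227−611) = -14900 J.
Q = ΔU = -14900 J.

-14900 J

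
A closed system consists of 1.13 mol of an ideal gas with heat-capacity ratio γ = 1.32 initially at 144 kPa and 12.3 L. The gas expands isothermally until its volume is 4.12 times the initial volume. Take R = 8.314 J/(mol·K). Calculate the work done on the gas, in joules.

-2510 J

T₁ = P₁V₁/(nR) = 144×12.3/(1.13×8.314) = 189 K.
Isothermal: T stays 189 K; PV = const ⇒ V₂ = 50.7 L, P₂ = 35.0 kPa.
W = nRT ln(V₂/V₁) = 1.13×8.314×189×ln(4.12) = 2510 J.
Work done on the gas = −W_by = -2510 J.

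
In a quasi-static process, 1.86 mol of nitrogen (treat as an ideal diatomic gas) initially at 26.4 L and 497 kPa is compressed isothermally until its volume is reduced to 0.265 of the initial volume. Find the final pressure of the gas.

1880 kPa

T₁ = P₁V₁/(nR) = 497×26.4/(1.86×8.314) = 848 K.
Isothermal: T stays 848 K; PV = const ⇒ V₂ = 7.00 L, P₂ = 1880 kPa.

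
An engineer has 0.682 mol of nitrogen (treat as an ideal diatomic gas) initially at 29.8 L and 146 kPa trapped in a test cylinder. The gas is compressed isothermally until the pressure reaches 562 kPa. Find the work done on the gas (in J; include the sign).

T₁ = P₁V₁/(nR) = 146×29.8/(0.682×8.314) = 767 K.
Isothermal: T stays 767 K; PV = const ⇒ V₂ = 7.74 L, P₂ = 562 kPa.
W = nRT ln(V₂/V₁) = 0.682×8.314×767×ln(0.260) = -5860 J.
Work done on the gas = −W_by = 5860 J.

5860 J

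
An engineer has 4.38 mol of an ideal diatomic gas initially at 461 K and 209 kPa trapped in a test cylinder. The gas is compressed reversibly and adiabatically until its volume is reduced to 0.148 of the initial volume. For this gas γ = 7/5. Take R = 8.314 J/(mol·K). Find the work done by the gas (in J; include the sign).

-48200 J

V₁ = nRT₁/P₁ = 4.38×8.314×461/209 = 80.3 L.
Adiabatic: TV^(γ−1) = const ⇒ T₂ = 461×(6.76)^0.400 = 990 K; PV^γ = const ⇒ P₂ = 3030 kPa.
ΔU = nCvΔT = 4.38×20.8×(990−461) = 48200 J.
Q = 0 for an adiabatic process, so W = −ΔU = -48200 J.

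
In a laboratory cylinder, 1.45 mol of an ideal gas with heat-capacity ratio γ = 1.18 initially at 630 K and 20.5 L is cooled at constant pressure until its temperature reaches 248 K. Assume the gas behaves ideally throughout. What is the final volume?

P₁ = nRT₁/V₁ = 1.45×8.314×630/20.5 = 370 kPa.
Isobaric: P stays 370 kPa; V/T = const ⇒ T₂ = 248 K, V₂ = 8.07 L.

8.07 L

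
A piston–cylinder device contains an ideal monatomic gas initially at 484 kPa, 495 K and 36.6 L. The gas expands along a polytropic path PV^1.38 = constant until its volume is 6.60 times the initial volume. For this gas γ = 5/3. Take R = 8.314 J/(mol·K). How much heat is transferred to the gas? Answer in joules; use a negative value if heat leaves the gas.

10300 J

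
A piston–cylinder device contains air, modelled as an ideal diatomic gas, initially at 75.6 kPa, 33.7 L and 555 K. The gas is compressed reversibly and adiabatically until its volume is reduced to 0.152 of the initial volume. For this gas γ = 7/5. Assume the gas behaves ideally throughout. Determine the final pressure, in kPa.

1060 kPa

Adiabatic: TV^(γ−1) = const ⇒ T₂ = 555×(6.58)^0.400 = 1180 K; PV^γ = const ⇒ P₂ = 1060 kPa.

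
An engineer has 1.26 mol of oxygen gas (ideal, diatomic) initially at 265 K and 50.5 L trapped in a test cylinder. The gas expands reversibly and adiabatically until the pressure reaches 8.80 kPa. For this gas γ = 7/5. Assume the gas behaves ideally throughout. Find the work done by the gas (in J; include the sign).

P₁ = nRT₁/V₁ = 1.26×8.314×265/50.5 = 55.0 kPa.
Adiabatic: T₂/T₁ = (P₂/P₁)^((γ−1)/γ) ⇒ T₂ = 265×(0.160)^0.286 = 157 K; V₂ = 187 L.
ΔU = nCvΔT = 1.26×20.8×(157−265) = -2830 J.
Q = 0 for an adiabatic process, so W = −ΔU = 2830 J.

2830 J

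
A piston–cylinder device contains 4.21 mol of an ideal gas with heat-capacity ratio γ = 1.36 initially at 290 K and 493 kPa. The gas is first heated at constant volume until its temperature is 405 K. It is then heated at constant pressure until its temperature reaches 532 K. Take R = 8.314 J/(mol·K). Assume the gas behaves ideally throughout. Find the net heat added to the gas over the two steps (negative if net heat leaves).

V₁ = nRT₁/P₁ = 4.21×8.314×290/493 = 20.6 L.
Step 1 — Isochoric: V stays 20.6 L; P/T = const ⇒ T₂ = 405 K, P₂ = 688 kPa.
W = 0 (no volume change).
ΔU = nCvΔT = 4.21×23.1×(405−290) = 11200 J.
Q = ΔU = 11200 J.
State after step 1: P = 688 kPa, V = 20.6 L, T = 405 K.
Step 2 — Isobaric: P stays 688 kPa; V/T = const ⇒ T₂ = 532 K, V₂ = 27.0 L.
W = PΔV = 688×(27.0−20.6) kPa·L = 4450 J.
ΔU = nCvΔT = 4.21×23.1×(532−405) = 12300 J.
Q = ΔU + W = nCpΔT = 16800 J.
Net over both steps: W = 4450 J, Q = 28000 J, ΔU = 23500 J.

28000 J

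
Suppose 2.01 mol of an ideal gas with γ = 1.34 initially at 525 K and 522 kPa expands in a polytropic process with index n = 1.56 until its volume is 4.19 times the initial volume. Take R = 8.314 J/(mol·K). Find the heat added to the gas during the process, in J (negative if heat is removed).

V₁ = nRT₁/P₁ = 2.01×8.314×525/522 = 16.8 L.
Polytropic n=1.56: T₂ = T₁(V₁/V₂)^(n−1) = 525×(0.239)^0.56 = 235 K; P₂ = P₁(V₁/V₂)^n = 55.8 kPa.
W = (P₁V₁−P₂V₂)/(n−1) = (522×16.8−55.8×70.4)/0.56 = 8640 J.
ΔU = nCvΔT = 2.01×24.5×(235−525) = -14200 J.
Q = ΔU + W = -5590 J.

-5590 J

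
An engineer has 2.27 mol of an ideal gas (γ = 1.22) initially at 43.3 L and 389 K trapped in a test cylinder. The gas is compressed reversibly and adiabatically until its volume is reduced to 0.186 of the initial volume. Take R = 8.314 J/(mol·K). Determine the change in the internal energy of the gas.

14900 J

P₁ = nRT₁/V₁ = 2.27×8.314×389/43.3 = 170 kPa.
Adiabatic: TV^(γ−1) = const ⇒ T₂ = 389×(5.38)^0.220 = 563 K; PV^γ = const ⇒ P₂ = 1320 kPa.
For an ideal gas ΔU = nCvΔT with Cv = R/(γ−1) = 37.8 J/(mol·K).
ΔU = 2.27×37.8×(563−389) = 14900 J.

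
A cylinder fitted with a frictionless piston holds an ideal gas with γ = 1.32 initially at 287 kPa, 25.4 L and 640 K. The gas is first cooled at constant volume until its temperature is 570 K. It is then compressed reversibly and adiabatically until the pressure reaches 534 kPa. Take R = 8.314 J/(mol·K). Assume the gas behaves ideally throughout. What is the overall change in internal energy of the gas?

1480 J

n = P₁V₁/(RT₁) = 287×25.4/(8.314×640) = 1.37 mol.
Step 1 — Isochoric: V stays 25.4 L; P/T = const ⇒ T₂ = 570 K, P₂ = 256 kPa.
W = 0 (no volume change).
ΔU = nCvΔT = 1.37×26.0×(570−640) = -2490 J.
Q = ΔU = -2490 J.
State after step 1: P = 256 kPa, V = 25.4 L, T = 570 K.
Step 2 — Adiabatic: T₂/T₁ = (P₂/P₁)^((γ−1)/γ) ⇒ T₂ = 570×(2.09)^0.242 = 681 K; V₂ = 14.5 L.
ΔU = nCvΔT = 1.37×26.0×(681−570) = 3970 J.
Q = 0 for an adiabatic process, so W = −ΔU = -3970 J.
Net over both steps: W = -3970 J, Q = -2490 J, ΔU = 1480 J.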